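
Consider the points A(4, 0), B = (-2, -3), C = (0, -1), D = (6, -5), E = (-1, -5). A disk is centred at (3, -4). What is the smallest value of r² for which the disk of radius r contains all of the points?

The required radius is the distance from (3, -4) to the farthest point.
Squared distances: 17, 26, 18, 10, 17.
Maximum is 26, attained at B.

26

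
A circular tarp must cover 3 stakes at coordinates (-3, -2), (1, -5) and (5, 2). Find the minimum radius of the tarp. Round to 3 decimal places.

Call the three points A, B, C in the order given.
Side lengths²: AB² = 25, AC² = 80, BC² = 65.
Since AC² = 80 < 65 + 25 = 90, the triangle is acute, so the smallest enclosing circle is the circumcircle.
Circumcentre = (1.25, -0.5), r² = 20.3125.
r = √(20.3125) ≈ 4.507.

4.507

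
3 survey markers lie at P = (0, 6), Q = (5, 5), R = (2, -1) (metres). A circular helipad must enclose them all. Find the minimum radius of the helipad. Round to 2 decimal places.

3.77

Side lengths²: PQ² = 26, PR² = 53, QR² = 45.
Since PR² = 53 < 45 + 26 = 71, the triangle is acute, so the smallest enclosing circle is the circumcircle.
Circumcentre = (43/22, 61/22), r² = 3445/242.
r = √(3445/242) ≈ 3.77.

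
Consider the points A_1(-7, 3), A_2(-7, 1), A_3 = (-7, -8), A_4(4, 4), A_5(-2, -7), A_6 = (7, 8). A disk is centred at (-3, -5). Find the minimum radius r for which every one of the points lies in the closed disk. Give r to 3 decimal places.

16.401

The required radius is the distance from (-3, -5) to the farthest point.
Squared distances: 80, 52, 25, 130, 5, 269.
Maximum is 269, attained at A_6.
r = √269 ≈ 16.401.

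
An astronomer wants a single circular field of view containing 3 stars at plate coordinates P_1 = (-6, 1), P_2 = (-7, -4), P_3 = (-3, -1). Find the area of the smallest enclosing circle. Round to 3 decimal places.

Side lengths²: P_1P_2² = 26, P_1P_3² = 13, P_2P_3² = 25.
Since P_1P_2² = 26 < 25 + 13 = 38, the triangle is acute, so the smallest enclosing circle is the circumcircle.
Circumcentre = (-191/34, -57/34), r² = 4225/578.
Area = π·r² = π·4225/578 ≈ 22.964.

22.964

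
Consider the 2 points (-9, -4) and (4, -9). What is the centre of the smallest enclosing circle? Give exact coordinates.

(-2.5, -6.5)

The smallest circle enclosing two points has them as diameter endpoints.
Centre = midpoint = (-2.5, -6.5); r² = |(-9, -4)−(4, -9)|²/4 = 194/4 = 48.5.
Centre = (-2.5, -6.5).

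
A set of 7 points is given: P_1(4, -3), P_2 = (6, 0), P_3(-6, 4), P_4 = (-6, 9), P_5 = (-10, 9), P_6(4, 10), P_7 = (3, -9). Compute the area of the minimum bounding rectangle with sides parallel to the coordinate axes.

304

x ranges over [-10, 6], width 16.
y ranges over [-9, 10], height 19.
Area = 16 × 19 = 304.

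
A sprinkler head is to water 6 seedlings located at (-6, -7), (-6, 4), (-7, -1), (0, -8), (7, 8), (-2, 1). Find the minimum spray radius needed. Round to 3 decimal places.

A smallest enclosing disk is always determined by at most three of the input points on its boundary.
The farthest pair is (-6, -7)–(7, 8) with squared distance 394. The circle on this segment as diameter has centre (0.5, 0.5) and r² = 394/4 = 98.5.
Check (-6, 4): distance² to centre = 54.5 ≤ 98.5, so it lies inside.
All remaining points lie in this disk, and no smaller disk contains both endpoints, so this is the minimum enclosing circle.
r = √(98.5) ≈ 9.925.

9.925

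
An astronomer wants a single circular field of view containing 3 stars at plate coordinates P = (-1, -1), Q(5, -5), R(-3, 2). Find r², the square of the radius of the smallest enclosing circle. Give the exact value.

28.25

Side lengths²: PQ² = 52, PR² = 13, QR² = 113.
Since QR² = 113 ≥ 52 + 13 = 65, the angle opposite QR is not acute, so the smallest enclosing circle has QR as diameter.
Centre = midpoint of QR = (1, -1.5), r² = 113/4 = 28.25.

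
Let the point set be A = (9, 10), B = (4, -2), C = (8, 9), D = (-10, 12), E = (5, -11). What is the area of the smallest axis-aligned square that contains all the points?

The bounding box has width 19 and height 23.
An axis-aligned square enclosing the set must have side ≥ max(width, height).
So the minimum side is max(19, 23) = 23.
Area = 23² = 529.

529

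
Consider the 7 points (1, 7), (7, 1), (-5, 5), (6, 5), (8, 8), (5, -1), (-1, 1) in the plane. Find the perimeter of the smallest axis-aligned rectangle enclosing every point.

Width = max x − min x = 8 − (-5) = 13.
Height = max y − min y = 8 − (-1) = 9.
Perimeter = 2(13 + 9) = 44.

44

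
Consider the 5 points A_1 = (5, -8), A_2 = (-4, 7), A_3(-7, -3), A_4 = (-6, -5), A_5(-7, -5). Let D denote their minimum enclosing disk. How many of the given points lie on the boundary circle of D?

3

The farthest pair is A_1–A_2 with squared distance 306. The circle on this segment as diameter has centre (0.5, -0.5) and r² = 306/4 = 76.5.
Check A_3: distance² to centre = 62.5 ≤ 76.5, so it lies inside.
All remaining points lie in this disk, and no smaller disk contains both endpoints, so this is the minimum enclosing circle.
The points at distance exactly r from the centre are A_1, A_2, A_5 — 3 points.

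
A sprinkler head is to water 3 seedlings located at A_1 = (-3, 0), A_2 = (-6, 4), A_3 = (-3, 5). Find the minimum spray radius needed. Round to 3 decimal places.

2.635

Side lengths²: A_1A_2² = 25, A_1A_3² = 25, A_2A_3² = 10.
Since A_1A_3² = 25 < 25 + 10 = 35, the triangle is acute, so the smallest enclosing circle is the circumcircle.
Circumcentre = (-23/6, 2.5), r² = 125/18.
r = √(125/18) ≈ 2.635.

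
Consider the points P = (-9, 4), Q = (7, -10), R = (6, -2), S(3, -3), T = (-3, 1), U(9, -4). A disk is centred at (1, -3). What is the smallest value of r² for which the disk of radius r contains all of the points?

149

The required radius is the distance from (1, -3) to the farthest point.
Squared distances: 149, 85, 26, 4, 32, 65.
Maximum is 149, attained at P.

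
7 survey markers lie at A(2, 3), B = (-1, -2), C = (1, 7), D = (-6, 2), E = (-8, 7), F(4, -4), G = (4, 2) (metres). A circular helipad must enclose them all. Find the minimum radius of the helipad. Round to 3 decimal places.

8.139

By Welzl's lemma the MEC is supported by two points (diametrically opposite) or three points (on a circumcircle).
The farthest pair is E–F with squared distance 265. The circle on this segment as diameter has centre (-2, 1.5) and r² = 265/4 = 66.25.
Check A: distance² to centre = 18.25 ≤ 66.25, so it lies inside.
All remaining points lie in this disk, and no smaller disk contains both endpoints, so this is the minimum enclosing circle.
r = √(66.25) ≈ 8.139.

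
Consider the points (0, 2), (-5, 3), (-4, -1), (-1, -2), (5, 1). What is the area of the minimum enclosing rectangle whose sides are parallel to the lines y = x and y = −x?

In coordinates u = x + y, v = x − y the rectangle is axis-aligned; the map (x,y)→(u,v) scales areas by 2.
u-values: 2, -2, -5, -3, 6; range = 6 − (-5) = 11.
v-values: -2, -8, -3, 1, 4; range = 4 − (-8) = 12.
Area = (11 × 12) / 2 = 66.

66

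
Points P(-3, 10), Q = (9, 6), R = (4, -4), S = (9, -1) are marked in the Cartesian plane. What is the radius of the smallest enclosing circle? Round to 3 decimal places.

8.163

By Welzl's lemma the MEC is supported by two points (diametrically opposite) or three points (on a circumcircle).
The minimum enclosing circle is determined by three boundary points: P, R, S.
Their circumcentre is (67/26, 105/26) with r² = 22525/338.
The farthest remaining point Q is at distance² 15245/338 ≤ 22525/338.
r = √(22525/338) ≈ 8.163.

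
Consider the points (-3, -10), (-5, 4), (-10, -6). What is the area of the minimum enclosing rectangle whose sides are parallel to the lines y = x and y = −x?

In coordinates u = x + y, v = x − y the rectangle is axis-aligned; the map (x,y)→(u,v) scales areas by 2.
u-values: -13, -1, -16; range = -1 − (-16) = 15.
v-values: 7, -9, -4; range = 7 − (-9) = 16.
Area = (15 × 16) / 2 = 120.

120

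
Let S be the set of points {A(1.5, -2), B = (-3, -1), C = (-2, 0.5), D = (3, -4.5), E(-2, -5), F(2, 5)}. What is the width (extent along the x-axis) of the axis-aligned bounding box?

6

max x = 3, min x = -3, so width = 6.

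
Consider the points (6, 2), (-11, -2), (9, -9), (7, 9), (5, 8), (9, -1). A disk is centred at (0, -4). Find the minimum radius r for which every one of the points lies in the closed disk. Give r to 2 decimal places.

14.76

The required radius is the distance from (0, -4) to the farthest point.
Squared distances: 72, 125, 106, 218, 169, 90.
Maximum is 218, attained at (7, 9).
r = √218 ≈ 14.76.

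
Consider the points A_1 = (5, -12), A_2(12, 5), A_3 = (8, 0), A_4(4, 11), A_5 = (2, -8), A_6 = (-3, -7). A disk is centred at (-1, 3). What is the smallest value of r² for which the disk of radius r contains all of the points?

The required radius is the distance from (-1, 3) to the farthest point.
Squared distances: 261, 173, 90, 89, 130, 104.
Maximum is 261, attained at A_1.

261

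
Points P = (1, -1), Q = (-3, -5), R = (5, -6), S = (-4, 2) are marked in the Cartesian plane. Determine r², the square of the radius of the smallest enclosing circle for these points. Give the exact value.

36.25

A smallest enclosing disk is always determined by at most three of the input points on its boundary.
The farthest pair is R–S with squared distance 145. The circle on this segment as diameter has centre (0.5, -2) and r² = 145/4 = 36.25.
Check P: distance² to centre = 1.25 ≤ 36.25, so it lies inside.
All remaining points lie in this disk, and no smaller disk contains both endpoints, so this is the minimum enclosing circle.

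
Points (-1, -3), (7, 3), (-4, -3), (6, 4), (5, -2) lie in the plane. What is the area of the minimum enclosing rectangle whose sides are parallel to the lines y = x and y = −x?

In coordinates u = x + y, v = x − y the rectangle is axis-aligned; the map (x,y)→(u,v) scales areas by 2.
u-values: -4, 10, -7, 10, 3; range = 10 − (-7) = 17.
v-values: 2, 4, -1, 2, 7; range = 7 − (-1) = 8.
Area = (17 × 8) / 2 = 68.

68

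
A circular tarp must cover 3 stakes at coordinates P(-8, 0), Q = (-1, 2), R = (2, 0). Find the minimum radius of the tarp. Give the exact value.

Side lengths²: PQ² = 53, PR² = 100, QR² = 13.
Since PR² = 100 ≥ 53 + 13 = 66, the angle opposite PR is not acute, so the smallest enclosing circle has PR as diameter.
Centre = midpoint of PR = (-3, 0), r² = 100/4 = 25.
r = √25 = 5.

5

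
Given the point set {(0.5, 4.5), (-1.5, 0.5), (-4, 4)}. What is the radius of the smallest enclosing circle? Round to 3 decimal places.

2.562

Call the three points A, B, C in the order given.
Side lengths²: AB² = 20, AC² = 20.5, BC² = 18.5.
Since AC² = 20.5 < 20 + 18.5 = 38.5, the triangle is acute, so the smallest enclosing circle is the circumcircle.
Circumcentre = (-55/34, 52/17), r² = 7585/1156.
r = √(7585/1156) ≈ 2.562.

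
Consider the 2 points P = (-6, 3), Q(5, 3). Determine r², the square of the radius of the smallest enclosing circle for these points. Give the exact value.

The smallest circle enclosing two points has them as diameter endpoints.
Centre = midpoint = (-0.5, 3); r² = |PQ|²/4 = 121/4 = 30.25.

30.25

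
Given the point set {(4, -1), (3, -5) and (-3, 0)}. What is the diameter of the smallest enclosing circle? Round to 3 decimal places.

7.852

Call the three points A, B, C in the order given.
Side lengths²: AB² = 17, AC² = 50, BC² = 61.
Since BC² = 61 < 50 + 17 = 67, the triangle is acute, so the smallest enclosing circle is the circumcircle.
Circumcentre = (15/58, -127/58), r² = 25925/1682.
Diameter = 2r = 2√(25925/1682) ≈ 7.852.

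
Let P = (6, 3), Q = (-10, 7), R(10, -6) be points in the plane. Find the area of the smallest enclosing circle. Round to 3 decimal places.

446.892

Side lengths²: PQ² = 272, PR² = 97, QR² = 569.
Since QR² = 569 ≥ 272 + 97 = 369, the angle opposite QR is not acute, so the smallest enclosing circle has QR as diameter.
Centre = midpoint of QR = (0, 0.5), r² = 569/4 = 142.25.
Area = π·r² = π·142.25 ≈ 446.892.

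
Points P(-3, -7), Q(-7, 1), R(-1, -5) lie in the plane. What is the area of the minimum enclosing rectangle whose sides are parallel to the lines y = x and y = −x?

24

In coordinates u = x + y, v = x − y the rectangle is axis-aligned; the map (x,y)→(u,v) scales areas by 2.
u-values: -10, -6, -6; range = -6 − (-10) = 4.
v-values: 4, -8, 4; range = 4 − (-8) = 12.
Area = (4 × 12) / 2 = 24.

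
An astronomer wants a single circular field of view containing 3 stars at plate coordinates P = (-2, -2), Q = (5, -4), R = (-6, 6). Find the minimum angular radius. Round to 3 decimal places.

7.433

Side lengths²: PQ² = 53, PR² = 80, QR² = 221.
Since QR² = 221 ≥ 80 + 53 = 133, the angle opposite QR is not acute, so the smallest enclosing circle has QR as diameter.
Centre = midpoint of QR = (-0.5, 1), r² = 221/4 = 55.25.
r = √(55.25) ≈ 7.433.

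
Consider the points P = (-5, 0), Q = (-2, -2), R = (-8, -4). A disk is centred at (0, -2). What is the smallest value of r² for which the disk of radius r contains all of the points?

The required radius is the distance from (0, -2) to the farthest point.
Squared distances: 29, 4, 68.
Maximum is 68, attained at R.

68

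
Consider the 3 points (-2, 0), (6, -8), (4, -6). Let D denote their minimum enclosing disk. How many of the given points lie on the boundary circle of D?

2

Call the three points A, B, C in the order given.
Side lengths²: AB² = 128, AC² = 72, BC² = 8.
Since AB² = 128 ≥ 72 + 8 = 80, the angle opposite AB is not acute, so the smallest enclosing circle has AB as diameter.
Centre = midpoint of AB = (2, -4), r² = 128/4 = 32.
The points at distance exactly r from the centre are (-2, 0), (6, -8) — 2 points.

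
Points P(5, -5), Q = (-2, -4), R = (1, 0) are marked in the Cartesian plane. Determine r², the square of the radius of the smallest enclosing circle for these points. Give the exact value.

25625/1922

Side lengths²: PQ² = 50, PR² = 41, QR² = 25.
Since PQ² = 50 < 41 + 25 = 66, the triangle is acute, so the smallest enclosing circle is the circumcircle.
Circumcentre = (101/62, -223/62), r² = 25625/1922.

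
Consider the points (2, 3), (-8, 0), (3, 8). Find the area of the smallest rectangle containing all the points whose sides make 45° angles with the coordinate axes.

66.5

In coordinates u = x + y, v = x − y the rectangle is axis-aligned; the map (x,y)→(u,v) scales areas by 2.
u-values: 5, -8, 11; range = 11 − (-8) = 19.
v-values: -1, -8, -5; range = -1 − (-8) = 7.
Area = (19 × 7) / 2 = 66.5.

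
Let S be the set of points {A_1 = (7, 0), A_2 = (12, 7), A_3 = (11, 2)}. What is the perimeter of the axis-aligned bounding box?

Width = max x − min x = 12 − 7 = 5.
Height = max y − min y = 7 − 0 = 7.
Perimeter = 2(5 + 7) = 24.

24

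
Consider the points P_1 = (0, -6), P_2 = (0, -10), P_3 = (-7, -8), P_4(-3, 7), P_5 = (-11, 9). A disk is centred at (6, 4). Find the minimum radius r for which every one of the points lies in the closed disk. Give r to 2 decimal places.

17.72

The required radius is the distance from (6, 4) to the farthest point.
Squared distances: 136, 232, 313, 90, 314.
Maximum is 314, attained at P_5.
r = √314 ≈ 17.72.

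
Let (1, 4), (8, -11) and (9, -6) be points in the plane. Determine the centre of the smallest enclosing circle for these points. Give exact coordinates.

(4.5, -3.5)

Call the three points A, B, C in the order given.
Side lengths²: AB² = 274, AC² = 164, BC² = 26.
Since AB² = 274 ≥ 164 + 26 = 190, the angle opposite AB is not acute, so the smallest enclosing circle has AB as diameter.
Centre = midpoint of AB = (4.5, -3.5), r² = 274/4 = 68.5.
Centre = (4.5, -3.5).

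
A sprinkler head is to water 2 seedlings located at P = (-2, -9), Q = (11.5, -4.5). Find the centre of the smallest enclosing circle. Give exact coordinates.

The smallest circle enclosing two points has them as diameter endpoints.
Centre = midpoint = (4.75, -6.75); r² = |PQ|²/4 = 202.5/4 = 50.625.
Centre = (4.75, -6.75).

(4.75, -6.75)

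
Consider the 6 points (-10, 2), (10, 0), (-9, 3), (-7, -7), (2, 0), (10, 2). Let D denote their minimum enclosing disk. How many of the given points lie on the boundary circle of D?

3

The minimum enclosing circle of a finite set is fixed by two of the points (as a diameter) or three (as a circumcircle).
The minimum enclosing circle is determined by three boundary points: (-10, 2), (-7, -7), (10, 2).
Their circumcentre is (0, 1/3) with r² = 925/9.
The farthest remaining point (10, 0) is at distance² 901/9 ≤ 925/9.
The points at distance exactly r from the centre are (-10, 2), (-7, -7), (10, 2) — 3 points.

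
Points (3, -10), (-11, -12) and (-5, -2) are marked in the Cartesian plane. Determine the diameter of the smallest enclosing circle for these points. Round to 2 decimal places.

14.58

Call the three points A, B, C in the order given.
Side lengths²: AB² = 200, AC² = 128, BC² = 136.
Since AB² = 200 < 136 + 128 = 264, the triangle is acute, so the smallest enclosing circle is the circumcircle.
Circumcentre = (-4.25, -9.25), r² = 53.125.
Diameter = 2r = 2√(53.125) ≈ 14.58.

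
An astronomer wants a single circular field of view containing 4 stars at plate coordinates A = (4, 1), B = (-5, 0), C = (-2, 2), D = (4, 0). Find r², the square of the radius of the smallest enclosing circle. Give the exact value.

20.5

A smallest enclosing disk is always determined by at most three of the input points on its boundary.
The farthest pair is A–B with squared distance 82. The circle on this segment as diameter has centre (-0.5, 0.5) and r² = 82/4 = 20.5.
Check C: distance² to centre = 4.5 ≤ 20.5, so it lies inside.
All remaining points lie in this disk, and no smaller disk contains both endpoints, so this is the minimum enclosing circle.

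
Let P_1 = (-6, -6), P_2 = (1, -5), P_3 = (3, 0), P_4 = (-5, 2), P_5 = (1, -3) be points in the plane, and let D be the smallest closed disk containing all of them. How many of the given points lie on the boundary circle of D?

3

The minimum enclosing circle is determined by three boundary points: P_1, P_3, P_4.
Their circumcentre is (-41/22, -27/11) with r² = 14365/484.
The farthest remaining point P_2 is at distance² 7105/484 ≤ 14365/484.
The points at distance exactly r from the centre are P_1, P_3, P_4 — 3 points.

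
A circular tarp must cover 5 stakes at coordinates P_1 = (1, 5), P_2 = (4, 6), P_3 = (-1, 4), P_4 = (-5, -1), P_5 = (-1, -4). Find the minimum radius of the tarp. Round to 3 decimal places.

A smallest enclosing disk is always determined by at most three of the input points on its boundary.
The minimum enclosing circle is determined by three boundary points: P_2, P_4, P_5.
Their circumcentre is (3/22, 37/22) with r² = 8125/242.
The farthest remaining point P_1 is at distance² 2845/242 ≤ 8125/242.
r = √(8125/242) ≈ 5.794.

5.794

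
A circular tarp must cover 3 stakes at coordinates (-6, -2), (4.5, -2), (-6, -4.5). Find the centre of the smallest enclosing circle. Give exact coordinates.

(-0.75, -3.25)

Call the three points A, B, C in the order given.
Side lengths²: AB² = 110.25, AC² = 6.25, BC² = 116.5.
Since BC² = 116.5 ≥ 110.25 + 6.25 = 116.5, the angle opposite BC is not acute, so the smallest enclosing circle has BC as diameter.
Centre = midpoint of BC = (-0.75, -3.25), r² = 116.5/4 = 29.125.
Centre = (-0.75, -3.25).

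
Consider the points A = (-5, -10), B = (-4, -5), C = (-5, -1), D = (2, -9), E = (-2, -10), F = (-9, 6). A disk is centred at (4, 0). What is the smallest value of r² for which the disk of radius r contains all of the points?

The required radius is the distance from (4, 0) to the farthest point.
Squared distances: 181, 89, 82, 85, 136, 205.
Maximum is 205, attained at F.

205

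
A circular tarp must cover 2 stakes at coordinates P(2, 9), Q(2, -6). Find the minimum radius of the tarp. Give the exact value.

7.5

The smallest circle enclosing two points has them as diameter endpoints.
Centre = midpoint = (2, 1.5); r² = |PQ|²/4 = 225/4 = 56.25.
r = √(56.25) = 7.5.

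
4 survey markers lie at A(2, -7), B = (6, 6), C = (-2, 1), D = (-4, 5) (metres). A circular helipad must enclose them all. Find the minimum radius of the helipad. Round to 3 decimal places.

The minimum enclosing circle is determined by three boundary points: A, B, D.
Their circumcentre is (32/21, 11/42) with r² = 93425/1764.
The farthest remaining point C is at distance² 22865/1764 ≤ 93425/1764.
r = √(93425/1764) ≈ 7.278.

7.278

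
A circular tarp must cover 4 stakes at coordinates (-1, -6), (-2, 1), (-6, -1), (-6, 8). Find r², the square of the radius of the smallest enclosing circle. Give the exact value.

55.25

By Welzl's lemma the MEC is supported by two points (diametrically opposite) or three points (on a circumcircle).
The farthest pair is (-1, -6)–(-6, 8) with squared distance 221. The circle on this segment as diameter has centre (-3.5, 1) and r² = 221/4 = 55.25.
Check (-2, 1): distance² to centre = 2.25 ≤ 55.25, so it lies inside.
All remaining points lie in this disk, and no smaller disk contains both endpoints, so this is the minimum enclosing circle.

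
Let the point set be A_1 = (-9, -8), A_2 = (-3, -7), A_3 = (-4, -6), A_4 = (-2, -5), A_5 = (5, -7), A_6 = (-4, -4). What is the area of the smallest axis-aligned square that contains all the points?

The bounding box has width 14 and height 4.
An axis-aligned square enclosing the set must have side ≥ max(width, height).
So the minimum side is max(14, 4) = 14.
Area = 14² = 196.

196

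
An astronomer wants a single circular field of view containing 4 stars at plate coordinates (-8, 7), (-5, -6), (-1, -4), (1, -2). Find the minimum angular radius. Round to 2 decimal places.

The minimum enclosing circle of a finite set is fixed by two of the points (as a diameter) or three (as a circumcircle).
The minimum enclosing circle is determined by three boundary points: (-8, 7), (-5, -6), (1, -2).
Their circumcentre is (-5.2, 0.8) with r² = 46.28.
The farthest remaining point (-1, -4) is at distance² 40.68 ≤ 46.28.
r = √(46.28) ≈ 6.80.

6.80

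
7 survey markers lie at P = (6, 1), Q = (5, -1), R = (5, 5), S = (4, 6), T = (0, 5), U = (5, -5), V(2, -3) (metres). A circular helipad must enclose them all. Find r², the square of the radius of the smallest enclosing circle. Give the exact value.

A smallest enclosing disk is always determined by at most three of the input points on its boundary.
The minimum enclosing circle is determined by three boundary points: S, T, U.
Their circumcentre is (59/18, 7/18) with r² = 5185/162.
The farthest remaining point R is at distance² 3925/162 ≤ 5185/162.

5185/162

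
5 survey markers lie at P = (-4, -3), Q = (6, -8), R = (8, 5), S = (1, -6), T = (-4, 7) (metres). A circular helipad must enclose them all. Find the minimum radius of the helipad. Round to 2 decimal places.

By Welzl's lemma the MEC is supported by two points (diametrically opposite) or three points (on a circumcircle).
The farthest pair is Q–T with squared distance 325. The circle on this segment as diameter has centre (1, -0.5) and r² = 325/4 = 81.25.
Check P: distance² to centre = 31.25 ≤ 81.25, so it lies inside.
All remaining points lie in this disk, and no smaller disk contains both endpoints, so this is the minimum enclosing circle.
r = √(81.25) ≈ 9.01.

9.01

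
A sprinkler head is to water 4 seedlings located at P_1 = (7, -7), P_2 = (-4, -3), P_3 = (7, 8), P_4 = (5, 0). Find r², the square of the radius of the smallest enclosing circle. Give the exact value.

68.5

By Welzl's lemma the MEC is supported by two points (diametrically opposite) or three points (on a circumcircle).
The minimum enclosing circle is determined by three boundary points: P_1, P_2, P_3.
Their circumcentre is (3.5, 0.5) with r² = 68.5.
The farthest remaining point P_4 is at distance² 2.5 ≤ 68.5.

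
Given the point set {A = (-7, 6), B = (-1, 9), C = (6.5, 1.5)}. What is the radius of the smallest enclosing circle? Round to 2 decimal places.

7.12

Side lengths²: AB² = 45, AC² = 202.5, BC² = 112.5.
Since AC² = 202.5 ≥ 112.5 + 45 = 157.5, the angle opposite AC is not acute, so the smallest enclosing circle has AC as diameter.
Centre = midpoint of AC = (-0.25, 3.75), r² = 202.5/4 = 50.625.
r = √(50.625) ≈ 7.12.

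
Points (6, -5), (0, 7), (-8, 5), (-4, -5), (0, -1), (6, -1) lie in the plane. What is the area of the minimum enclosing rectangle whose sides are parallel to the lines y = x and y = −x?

192

In coordinates u = x + y, v = x − y the rectangle is axis-aligned; the map (x,y)→(u,v) scales areas by 2.
u-values: 1, 7, -3, -9, -1, 5; range = 7 − (-9) = 16.
v-values: 11, -7, -13, 1, 1, 7; range = 11 − (-13) = 24.
Area = (16 × 24) / 2 = 192.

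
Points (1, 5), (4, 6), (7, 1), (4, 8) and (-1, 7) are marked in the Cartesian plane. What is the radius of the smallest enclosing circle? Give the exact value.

A smallest enclosing disk is always determined by at most three of the input points on its boundary.
The farthest pair is (7, 1)–(-1, 7) with squared distance 100. The circle on this segment as diameter has centre (3, 4) and r² = 100/4 = 25.
Check (1, 5): distance² to centre = 5 ≤ 25, so it lies inside.
All remaining points lie in this disk, and no smaller disk contains both endpoints, so this is the minimum enclosing circle.
r = √25 = 5.

5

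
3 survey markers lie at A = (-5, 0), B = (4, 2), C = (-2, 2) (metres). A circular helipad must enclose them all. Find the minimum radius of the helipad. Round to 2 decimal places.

4.61

Side lengths²: AB² = 85, AC² = 13, BC² = 36.
Since AB² = 85 ≥ 36 + 13 = 49, the angle opposite AB is not acute, so the smallest enclosing circle has AB as diameter.
Centre = midpoint of AB = (-0.5, 1), r² = 85/4 = 21.25.
r = √(21.25) ≈ 4.61.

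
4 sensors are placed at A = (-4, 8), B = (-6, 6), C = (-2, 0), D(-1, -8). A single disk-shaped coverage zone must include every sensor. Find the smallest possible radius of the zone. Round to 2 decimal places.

8.14

The minimum enclosing circle of a finite set is fixed by two of the points (as a diameter) or three (as a circumcircle).
The farthest pair is A–D with squared distance 265. The circle on this segment as diameter has centre (-2.5, 0) and r² = 265/4 = 66.25.
Check B: distance² to centre = 48.25 ≤ 66.25, so it lies inside.
All remaining points lie in this disk, and no smaller disk contains both endpoints, so this is the minimum enclosing circle.
r = √(66.25) ≈ 8.14.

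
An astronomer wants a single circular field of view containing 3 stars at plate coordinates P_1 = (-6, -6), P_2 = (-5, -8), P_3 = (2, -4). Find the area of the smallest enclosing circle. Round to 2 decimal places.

53.57

Side lengths²: P_1P_2² = 5, P_1P_3² = 68, P_2P_3² = 65.
Since P_1P_3² = 68 < 65 + 5 = 70, the triangle is acute, so the smallest enclosing circle is the circumcircle.
Circumcentre = (-35/18, -47/9), r² = 5525/324.
Area = π·r² = π·5525/324 ≈ 53.57.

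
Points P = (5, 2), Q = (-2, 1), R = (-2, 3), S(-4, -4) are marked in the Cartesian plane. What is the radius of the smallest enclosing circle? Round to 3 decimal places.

5.408

The farthest pair is P–S with squared distance 117. The circle on this segment as diameter has centre (0.5, -1) and r² = 117/4 = 29.25.
Check Q: distance² to centre = 10.25 ≤ 29.25, so it lies inside.
All remaining points lie in this disk, and no smaller disk contains both endpoints, so this is the minimum enclosing circle.
r = √(29.25) ≈ 5.408.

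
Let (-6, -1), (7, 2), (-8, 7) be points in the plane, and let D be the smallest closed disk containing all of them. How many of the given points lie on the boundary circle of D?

2

Call the three points A, B, C in the order given.
Side lengths²: AB² = 178, AC² = 68, BC² = 250.
Since BC² = 250 ≥ 178 + 68 = 246, the angle opposite BC is not acute, so the smallest enclosing circle has BC as diameter.
Centre = midpoint of BC = (-0.5, 4.5), r² = 250/4 = 62.5.
The points at distance exactly r from the centre are (7, 2), (-8, 7) — 2 points.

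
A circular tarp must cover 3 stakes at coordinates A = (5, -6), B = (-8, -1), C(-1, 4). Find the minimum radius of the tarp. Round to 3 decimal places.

Side lengths²: AB² = 194, AC² = 136, BC² = 74.
Since AB² = 194 < 136 + 74 = 210, the triangle is acute, so the smallest enclosing circle is the circumcircle.
Circumcentre = (-1.3, -2.98), r² = 48.8104.
r = √(48.8104) ≈ 6.986.

6.986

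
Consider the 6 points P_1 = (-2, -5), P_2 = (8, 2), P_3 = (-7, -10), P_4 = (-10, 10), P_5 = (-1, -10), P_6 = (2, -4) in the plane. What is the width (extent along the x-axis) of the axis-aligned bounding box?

max x = 8, min x = -10, so width = 18.

18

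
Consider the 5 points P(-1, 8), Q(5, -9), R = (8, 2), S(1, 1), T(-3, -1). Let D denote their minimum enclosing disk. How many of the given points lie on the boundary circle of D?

A smallest enclosing disk is always determined by at most three of the input points on its boundary.
The farthest pair is P–Q with squared distance 325. The circle on this segment as diameter has centre (2, -0.5) and r² = 325/4 = 81.25.
Check R: distance² to centre = 42.25 ≤ 81.25, so it lies inside.
All remaining points lie in this disk, and no smaller disk contains both endpoints, so this is the minimum enclosing circle.
The points at distance exactly r from the centre are P, Q — 2 points.

2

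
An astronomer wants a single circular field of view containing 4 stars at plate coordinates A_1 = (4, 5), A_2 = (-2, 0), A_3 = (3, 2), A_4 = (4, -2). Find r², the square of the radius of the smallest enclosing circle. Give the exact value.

The minimum enclosing circle of a finite set is fixed by two of the points (as a diameter) or three (as a circumcircle).
The minimum enclosing circle is determined by three boundary points: A_1, A_2, A_4.
Their circumcentre is (11/6, 1.5) with r² = 305/18.
The farthest remaining point A_3 is at distance² 29/18 ≤ 305/18.

305/18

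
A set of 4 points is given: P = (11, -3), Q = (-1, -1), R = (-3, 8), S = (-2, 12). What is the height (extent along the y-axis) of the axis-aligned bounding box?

15

max y = 12, min y = -3, so height = 15.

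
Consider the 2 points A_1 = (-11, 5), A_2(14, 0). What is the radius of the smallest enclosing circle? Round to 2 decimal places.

The smallest circle enclosing two points has them as diameter endpoints.
Centre = midpoint = (1.5, 2.5); r² = |A_1A_2|²/4 = 650/4 = 162.5.
r = √(162.5) ≈ 12.75.

12.75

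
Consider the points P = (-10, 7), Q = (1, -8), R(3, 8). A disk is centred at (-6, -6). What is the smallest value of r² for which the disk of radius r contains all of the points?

The required radius is the distance from (-6, -6) to the farthest point.
Squared distances: 185, 53, 277.
Maximum is 277, attained at R.

277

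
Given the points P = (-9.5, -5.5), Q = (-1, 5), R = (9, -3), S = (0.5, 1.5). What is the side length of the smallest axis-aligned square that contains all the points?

18.5

The bounding box has width 18.5 and height 10.5.
An axis-aligned square enclosing the set must have side ≥ max(width, height).
So the minimum side is max(18.5, 10.5) = 18.5.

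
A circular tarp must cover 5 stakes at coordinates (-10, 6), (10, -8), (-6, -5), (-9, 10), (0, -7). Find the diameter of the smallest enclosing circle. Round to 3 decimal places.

The minimum enclosing circle of a finite set is fixed by two of the points (as a diameter) or three (as a circumcircle).
The farthest pair is (10, -8)–(-9, 10) with squared distance 685. The circle on this segment as diameter has centre (0.5, 1) and r² = 685/4 = 171.25.
Check (-10, 6): distance² to centre = 135.25 ≤ 171.25, so it lies inside.
All remaining points lie in this disk, and no smaller disk contains both endpoints, so this is the minimum enclosing circle.
Diameter = 2r = 2√(171.25) ≈ 26.173.

26.173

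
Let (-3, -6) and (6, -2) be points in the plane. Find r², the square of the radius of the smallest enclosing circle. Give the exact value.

24.25

The smallest circle enclosing two points has them as diameter endpoints.
Centre = midpoint = (1.5, -4); r² = |(-3, -6)−(6, -2)|²/4 = 97/4 = 24.25.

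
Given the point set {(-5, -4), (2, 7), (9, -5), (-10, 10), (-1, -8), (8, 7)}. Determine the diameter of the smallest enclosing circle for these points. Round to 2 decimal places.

The farthest pair is (9, -5)–(-10, 10) with squared distance 586. The circle on this segment as diameter has centre (-0.5, 2.5) and r² = 586/4 = 146.5.
Check (-5, -4): distance² to centre = 62.5 ≤ 146.5, so it lies inside.
All remaining points lie in this disk, and no smaller disk contains both endpoints, so this is the minimum enclosing circle.
Diameter = 2r = 2√(146.5) ≈ 24.21.

24.21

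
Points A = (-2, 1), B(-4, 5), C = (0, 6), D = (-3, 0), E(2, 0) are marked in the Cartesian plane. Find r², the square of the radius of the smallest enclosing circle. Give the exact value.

By Welzl's lemma the MEC is supported by two points (diametrically opposite) or three points (on a circumcircle).
The farthest pair is B–E with squared distance 61. The circle on this segment as diameter has centre (-1, 2.5) and r² = 61/4 = 15.25.
Check A: distance² to centre = 3.25 ≤ 15.25, so it lies inside.
All remaining points lie in this disk, and no smaller disk contains both endpoints, so this is the minimum enclosing circle.

15.25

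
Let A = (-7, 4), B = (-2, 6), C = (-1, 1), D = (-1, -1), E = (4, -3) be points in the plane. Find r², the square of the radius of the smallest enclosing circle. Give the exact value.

The farthest pair is A–E with squared distance 170. The circle on this segment as diameter has centre (-1.5, 0.5) and r² = 170/4 = 42.5.
Check B: distance² to centre = 30.5 ≤ 42.5, so it lies inside.
All remaining points lie in this disk, and no smaller disk contains both endpoints, so this is the minimum enclosing circle.

42.5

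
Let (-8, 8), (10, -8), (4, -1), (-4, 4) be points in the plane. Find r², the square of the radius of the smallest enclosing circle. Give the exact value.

145

The minimum enclosing circle of a finite set is fixed by two of the points (as a diameter) or three (as a circumcircle).
The farthest pair is (-8, 8)–(10, -8) with squared distance 580. The circle on this segment as diameter has centre (1, 0) and r² = 580/4 = 145.
Check (4, -1): distance² to centre = 10 ≤ 145, so it lies inside.
All remaining points lie in this disk, and no smaller disk contains both endpoints, so this is the minimum enclosing circle.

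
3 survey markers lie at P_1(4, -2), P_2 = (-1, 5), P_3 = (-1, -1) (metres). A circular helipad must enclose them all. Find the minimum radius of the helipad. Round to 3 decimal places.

4.301

Side lengths²: P_1P_2² = 74, P_1P_3² = 26, P_2P_3² = 36.
Since P_1P_2² = 74 ≥ 36 + 26 = 62, the angle opposite P_1P_2 is not acute, so the smallest enclosing circle has P_1P_2 as diameter.
Centre = midpoint of P_1P_2 = (1.5, 1.5), r² = 74/4 = 18.5.
r = √(18.5) ≈ 4.301.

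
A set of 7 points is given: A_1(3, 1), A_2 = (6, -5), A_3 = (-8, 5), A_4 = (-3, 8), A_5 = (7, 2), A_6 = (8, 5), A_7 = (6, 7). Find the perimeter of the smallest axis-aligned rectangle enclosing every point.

58

Width = max x − min x = 8 − (-8) = 16.
Height = max y − min y = 8 − (-5) = 13.
Perimeter = 2(16 + 13) = 58.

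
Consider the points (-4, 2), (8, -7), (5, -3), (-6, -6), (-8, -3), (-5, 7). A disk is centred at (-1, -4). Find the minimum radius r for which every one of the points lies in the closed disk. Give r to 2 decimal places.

11.70

The required radius is the distance from (-1, -4) to the farthest point.
Squared distances: 45, 90, 37, 29, 50, 137.
Maximum is 137, attained at (-5, 7).
r = √137 ≈ 11.70.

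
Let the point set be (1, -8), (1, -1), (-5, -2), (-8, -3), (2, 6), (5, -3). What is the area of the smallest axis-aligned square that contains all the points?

196

The bounding box has width 13 and height 14.
An axis-aligned square enclosing the set must have side ≥ max(width, height).
So the minimum side is max(13, 14) = 14.
Area = 14² = 196.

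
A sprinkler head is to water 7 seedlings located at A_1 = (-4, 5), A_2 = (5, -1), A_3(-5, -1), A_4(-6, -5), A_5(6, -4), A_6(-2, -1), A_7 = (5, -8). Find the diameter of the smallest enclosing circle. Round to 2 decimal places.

15.81

The farthest pair is A_1–A_7 with squared distance 250. The circle on this segment as diameter has centre (0.5, -1.5) and r² = 250/4 = 62.5.
Check A_2: distance² to centre = 20.5 ≤ 62.5, so it lies inside.
All remaining points lie in this disk, and no smaller disk contains both endpoints, so this is the minimum enclosing circle.
Diameter = 2r = 2√(62.5) ≈ 15.81.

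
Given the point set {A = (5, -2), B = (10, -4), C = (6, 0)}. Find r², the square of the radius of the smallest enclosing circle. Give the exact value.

Side lengths²: AB² = 29, AC² = 5, BC² = 32.
Since BC² = 32 < 29 + 5 = 34, the triangle is acute, so the smallest enclosing circle is the circumcircle.
Circumcentre = (47/6, -13/6), r² = 145/18.

145/18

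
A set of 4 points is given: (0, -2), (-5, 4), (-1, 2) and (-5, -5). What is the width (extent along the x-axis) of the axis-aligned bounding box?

5

max x = 0, min x = -5, so width = 5.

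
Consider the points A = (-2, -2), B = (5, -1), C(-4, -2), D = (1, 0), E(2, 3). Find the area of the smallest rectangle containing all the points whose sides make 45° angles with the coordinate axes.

In coordinates u = x + y, v = x − y the rectangle is axis-aligned; the map (x,y)→(u,v) scales areas by 2.
u-values: -4, 4, -6, 1, 5; range = 5 − (-6) = 11.
v-values: 0, 6, -2, 1, -1; range = 6 − (-2) = 8.
Area = (11 × 8) / 2 = 44.

44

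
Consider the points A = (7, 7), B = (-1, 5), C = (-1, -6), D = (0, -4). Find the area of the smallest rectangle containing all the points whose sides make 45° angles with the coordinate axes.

In coordinates u = x + y, v = x − y the rectangle is axis-aligned; the map (x,y)→(u,v) scales areas by 2.
u-values: 14, 4, -7, -4; range = 14 − (-7) = 21.
v-values: 0, -6, 5, 4; range = 5 − (-6) = 11.
Area = (21 × 11) / 2 = 115.5.

115.5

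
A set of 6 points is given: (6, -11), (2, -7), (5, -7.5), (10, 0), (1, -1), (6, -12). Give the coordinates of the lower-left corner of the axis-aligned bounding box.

x-range [1, 10], y-range [-12, 0].
The lower-left corner is (1, -12).

(1, -12)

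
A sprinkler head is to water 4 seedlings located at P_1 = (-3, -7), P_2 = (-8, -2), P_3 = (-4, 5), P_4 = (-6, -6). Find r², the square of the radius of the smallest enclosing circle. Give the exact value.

A smallest enclosing disk is always determined by at most three of the input points on its boundary.
The farthest pair is P_1–P_3 with squared distance 145. The circle on this segment as diameter has centre (-3.5, -1) and r² = 145/4 = 36.25.
Check P_2: distance² to centre = 21.25 ≤ 36.25, so it lies inside.
All remaining points lie in this disk, and no smaller disk contains both endpoints, so this is the minimum enclosing circle.

36.25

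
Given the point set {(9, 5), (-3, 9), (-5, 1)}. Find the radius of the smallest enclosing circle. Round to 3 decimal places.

7.302

Call the three points A, B, C in the order given.
Side lengths²: AB² = 160, AC² = 212, BC² = 68.
Since AC² = 212 < 160 + 68 = 228, the triangle is acute, so the smallest enclosing circle is the circumcircle.
Circumcentre = (24/13, 46/13), r² = 9010/169.
r = √(9010/169) ≈ 7.302.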